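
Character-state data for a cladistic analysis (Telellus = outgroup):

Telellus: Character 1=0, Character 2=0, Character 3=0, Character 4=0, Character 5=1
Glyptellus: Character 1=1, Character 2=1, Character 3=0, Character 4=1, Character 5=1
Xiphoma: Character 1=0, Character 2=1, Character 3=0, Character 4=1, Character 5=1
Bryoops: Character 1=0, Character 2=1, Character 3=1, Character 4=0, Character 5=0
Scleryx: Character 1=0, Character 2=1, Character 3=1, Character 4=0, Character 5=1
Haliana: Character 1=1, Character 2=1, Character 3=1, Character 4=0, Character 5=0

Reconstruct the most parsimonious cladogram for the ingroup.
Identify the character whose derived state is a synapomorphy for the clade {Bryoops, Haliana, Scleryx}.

Character 3

Character polarity is set by the outgroup: the derived state is whichever differs from the outgroup's state, so for Character 5 the derived state is '0', and for the remaining characters it is '1'.
Character 1 groups Glyptellus and Haliana, which is incompatible with the clades supported by the remaining characters; treating it as convergent (homoplasy) costs fewer steps than any alternative tree.
Character 2 (derived state '1') is shared by all ingroup taxa — unites the whole ingroup.
Only Bryoops, Haliana, and Scleryx show the derived state '1' for Character 3, supporting them as a clade.
Character 4 (derived state '1') is shared by Glyptellus and Xiphoma — a synapomorphy uniting that clade.
Character 5: derived state '0' in Bryoops and Haliana only — synapomorphy for {Bryoops, Haliana}.
Most parsimonious ingroup topology: ((Glyptellus,Xiphoma),((Bryoops,Haliana),Scleryx)).
The clade {Bryoops, Haliana, Scleryx} is supported by Character 3: its derived state '1' occurs in exactly those taxa and in no other taxon (including the outgroup).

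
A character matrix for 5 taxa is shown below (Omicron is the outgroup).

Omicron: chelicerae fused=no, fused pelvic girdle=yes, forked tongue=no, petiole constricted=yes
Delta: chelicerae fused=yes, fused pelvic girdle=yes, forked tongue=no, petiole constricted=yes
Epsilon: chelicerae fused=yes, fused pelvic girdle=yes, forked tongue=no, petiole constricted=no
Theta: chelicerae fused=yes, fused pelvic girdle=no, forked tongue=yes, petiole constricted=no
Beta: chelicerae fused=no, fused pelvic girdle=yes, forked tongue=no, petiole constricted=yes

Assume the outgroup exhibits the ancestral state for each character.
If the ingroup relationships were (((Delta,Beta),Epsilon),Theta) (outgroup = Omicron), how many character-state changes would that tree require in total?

Map each character onto (((Delta,Beta),Epsilon),Theta) (rooted by Omicron) and count the minimum state changes it requires (Fitch parsimony):
chelicerae fused: 2; fused pelvic girdle: 1; forked tongue: 1; petiole constricted: 2.
Total tree length = 6.

6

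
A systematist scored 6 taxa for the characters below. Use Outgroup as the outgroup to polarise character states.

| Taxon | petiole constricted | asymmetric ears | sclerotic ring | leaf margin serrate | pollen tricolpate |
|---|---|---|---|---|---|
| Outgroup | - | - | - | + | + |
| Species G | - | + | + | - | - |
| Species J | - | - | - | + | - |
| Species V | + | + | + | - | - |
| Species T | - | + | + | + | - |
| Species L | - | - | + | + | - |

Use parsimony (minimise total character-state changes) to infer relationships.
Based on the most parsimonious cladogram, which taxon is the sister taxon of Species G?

Character polarity is set by the outgroup: the derived state is whichever differs from the outgroup's state, so for leaf margin serrate, pollen tricolpate the derived state is '-', and for the remaining characters it is '+'.
petiole constricted: derived state '+' in Species V only — an autapomorphy, so it tells us nothing about relationships among taxa.
Only Species G, Species T, and Species V show the derived state '+' for asymmetric ears, supporting them as a clade.
Only Species G, Species L, Species T, and Species V show the derived state '+' for sclerotic ring, supporting them as a clade.
Only Species G and Species V show the derived state '-' for leaf margin serrate, supporting them as a clade.
pollen tricolpate (derived state '-') is shared by all ingroup taxa — unites the whole ingroup.
Most parsimonious ingroup topology: ((((Species G,Species V),Species T),Species L),Species J).
Species G and Species V form a cherry on this tree, so they are sister taxa.

Species V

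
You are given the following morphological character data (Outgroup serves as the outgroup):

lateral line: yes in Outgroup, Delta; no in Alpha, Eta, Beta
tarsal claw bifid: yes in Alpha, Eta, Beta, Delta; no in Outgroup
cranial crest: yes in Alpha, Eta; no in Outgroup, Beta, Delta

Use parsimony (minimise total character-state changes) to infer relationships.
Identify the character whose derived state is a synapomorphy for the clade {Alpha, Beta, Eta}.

lateral line

Character polarity is set by the outgroup: the derived state is whichever differs from the outgroup's state, so for lateral line the derived state is 'no', and for the remaining characters it is 'yes'.
lateral line: derived state 'no' in Alpha, Beta, and Eta only — synapomorphy for {Alpha, Beta, Eta}.
All ingroup taxa share the derived state 'yes' for tarsal claw bifid; it defines the ingroup but does not resolve relationships within it.
Only Alpha and Eta show the derived state 'yes' for cranial crest, supporting them as a clade.
Most parsimonious ingroup topology: ((Beta,(Alpha,Eta)),Delta).
The clade {Alpha, Beta, Eta} is supported by lateral line: its derived state 'no' occurs in exactly those taxa and in no other taxon (including the outgroup).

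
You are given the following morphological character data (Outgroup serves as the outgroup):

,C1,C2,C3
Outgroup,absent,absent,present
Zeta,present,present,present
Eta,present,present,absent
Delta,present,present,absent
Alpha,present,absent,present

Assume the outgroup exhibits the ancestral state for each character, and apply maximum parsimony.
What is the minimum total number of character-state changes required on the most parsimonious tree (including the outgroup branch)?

3

Character polarity is set by the outgroup: the derived state is whichever differs from the outgroup's state, so for C3 the derived state is 'absent', and for the remaining characters it is 'present'.
All ingroup taxa share the derived state 'present' for C1; it defines the ingroup but does not resolve relationships within it.
C2 (derived state 'present') is shared by Delta, Eta, and Zeta — a synapomorphy uniting that clade.
C3 (derived state 'absent') is shared by Delta and Eta — a synapomorphy uniting that clade.
Most parsimonious ingroup topology: ((Zeta,(Eta,Delta)),Alpha).
Changes per character on this tree: C1: 1; C2: 1; C3: 1.
Total = 3.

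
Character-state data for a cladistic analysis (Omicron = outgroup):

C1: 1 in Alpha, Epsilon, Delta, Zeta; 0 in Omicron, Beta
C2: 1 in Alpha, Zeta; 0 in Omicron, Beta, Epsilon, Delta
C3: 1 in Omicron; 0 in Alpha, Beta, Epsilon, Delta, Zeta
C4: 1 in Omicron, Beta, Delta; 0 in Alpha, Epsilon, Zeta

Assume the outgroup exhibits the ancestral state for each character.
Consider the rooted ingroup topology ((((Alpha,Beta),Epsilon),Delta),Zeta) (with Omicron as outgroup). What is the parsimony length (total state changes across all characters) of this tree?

Map each character onto ((((Alpha,Beta),Epsilon),Delta),Zeta) (rooted by Omicron) and count the minimum state changes it requires (Fitch parsimony):
C1: 2; C2: 2; C3: 1; C4: 3.
Total tree length = 8.

8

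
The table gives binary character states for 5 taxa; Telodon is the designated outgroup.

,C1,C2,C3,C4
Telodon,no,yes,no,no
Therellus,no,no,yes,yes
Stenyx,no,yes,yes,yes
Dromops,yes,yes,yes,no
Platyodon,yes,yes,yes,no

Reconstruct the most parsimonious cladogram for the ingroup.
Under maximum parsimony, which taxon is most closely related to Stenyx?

Therellus

Character polarity is set by the outgroup: the derived state is whichever differs from the outgroup's state, so for C2 the derived state is 'no', and for the remaining characters it is 'yes'.
Only Dromops and Platyodon show the derived state 'yes' for C1, supporting them as a clade.
C2 (derived state 'no') is unique to Therellus (autapomorphy; uninformative for grouping).
C3 (derived state 'yes') is shared by all ingroup taxa — unites the whole ingroup.
Only Stenyx and Therellus show the derived state 'yes' for C4, supporting them as a clade.
Most parsimonious ingroup topology: ((Therellus,Stenyx),(Dromops,Platyodon)).
Stenyx and Therellus form a cherry on this tree, so they are sister taxa.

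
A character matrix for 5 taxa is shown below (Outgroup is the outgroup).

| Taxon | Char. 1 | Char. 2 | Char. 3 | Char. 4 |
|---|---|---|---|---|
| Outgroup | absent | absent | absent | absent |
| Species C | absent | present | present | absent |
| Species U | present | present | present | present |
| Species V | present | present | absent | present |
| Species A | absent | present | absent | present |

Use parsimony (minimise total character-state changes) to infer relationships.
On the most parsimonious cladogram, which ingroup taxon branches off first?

Species C

The outgroup has state 'absent' for every character, so 'present' is the derived state throughout.
Char. 1: derived state 'present' in Species U and Species V only — synapomorphy for {Species U, Species V}.
All ingroup taxa share the derived state 'present' for Char. 2; it defines the ingroup but does not resolve relationships within it.
Char. 3 (state 'present') occurs in Species C and Species U but conflicts with the nesting implied by the other characters — most parsimoniously interpreted as homoplasy.
Char. 4 (derived state 'present') is shared by Species A, Species U, and Species V — a synapomorphy uniting that clade.
Most parsimonious ingroup topology: (Species C,((Species U,Species V),Species A)).
Species C is sister to the clade containing all other ingroup taxa, so it is the earliest-diverging (most basal) ingroup lineage.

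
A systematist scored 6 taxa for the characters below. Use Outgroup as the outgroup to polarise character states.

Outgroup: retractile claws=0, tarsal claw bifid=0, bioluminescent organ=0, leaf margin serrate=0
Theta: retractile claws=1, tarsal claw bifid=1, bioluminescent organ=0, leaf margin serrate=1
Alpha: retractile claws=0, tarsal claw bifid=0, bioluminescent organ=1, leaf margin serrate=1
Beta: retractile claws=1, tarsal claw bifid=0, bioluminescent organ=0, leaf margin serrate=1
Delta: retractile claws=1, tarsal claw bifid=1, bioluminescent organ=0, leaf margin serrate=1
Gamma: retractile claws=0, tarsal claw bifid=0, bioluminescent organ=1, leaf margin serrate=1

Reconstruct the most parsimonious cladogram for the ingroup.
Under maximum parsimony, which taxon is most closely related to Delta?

The outgroup has state '0' for every character, so '1' is the derived state throughout.
retractile claws: derived state '1' in Beta, Delta, and Theta only — synapomorphy for {Beta, Delta, Theta}.
Only Delta and Theta show the derived state '1' for tarsal claw bifid, supporting them as a clade.
bioluminescent organ: derived state '1' in Alpha and Gamma only — synapomorphy for {Alpha, Gamma}.
All ingroup taxa share the derived state '1' for leaf margin serrate; it defines the ingroup but does not resolve relationships within it.
Most parsimonious ingroup topology: (((Theta,Delta),Beta),(Alpha,Gamma)).
Delta and Theta form a cherry on this tree, so they are sister taxa.

Theta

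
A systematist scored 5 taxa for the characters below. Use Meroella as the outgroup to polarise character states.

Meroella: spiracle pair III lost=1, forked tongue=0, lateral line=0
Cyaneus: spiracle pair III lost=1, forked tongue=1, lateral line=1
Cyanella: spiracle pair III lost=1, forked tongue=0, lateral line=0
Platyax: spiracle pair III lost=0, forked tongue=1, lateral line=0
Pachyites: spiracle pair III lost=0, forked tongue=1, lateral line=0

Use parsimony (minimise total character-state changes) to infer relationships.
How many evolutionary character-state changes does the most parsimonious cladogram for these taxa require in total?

3

Character polarity is set by the outgroup: the derived state is whichever differs from the outgroup's state, so for spiracle pair III lost the derived state is '0', and for the remaining characters it is '1'.
spiracle pair III lost (derived state '0') is shared by Pachyites and Platyax — a synapomorphy uniting that clade.
Only Cyaneus, Pachyites, and Platyax show the derived state '1' for forked tongue, supporting them as a clade.
lateral line (derived state '1') is unique to Cyaneus (autapomorphy; uninformative for grouping).
Most parsimonious ingroup topology: ((Cyaneus,(Platyax,Pachyites)),Cyanella).
Changes per character on this tree: spiracle pair III lost: 1; forked tongue: 1; lateral line: 1.
Total = 3.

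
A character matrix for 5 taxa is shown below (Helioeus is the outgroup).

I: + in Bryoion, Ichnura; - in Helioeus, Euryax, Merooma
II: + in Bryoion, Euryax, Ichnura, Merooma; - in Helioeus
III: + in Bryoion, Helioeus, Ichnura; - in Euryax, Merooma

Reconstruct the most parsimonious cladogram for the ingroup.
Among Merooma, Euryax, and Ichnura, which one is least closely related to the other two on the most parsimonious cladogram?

Ichnura

Character polarity is set by the outgroup: the derived state is whichever differs from the outgroup's state, so for III the derived state is '-', and for the remaining characters it is '+'.
Only Bryoion and Ichnura show the derived state '+' for I, supporting them as a clade.
All ingroup taxa share the derived state '+' for II; it defines the ingroup but does not resolve relationships within it.
Only Euryax and Merooma show the derived state '-' for III, supporting them as a clade.
Most parsimonious ingroup topology: ((Euryax,Merooma),(Bryoion,Ichnura)).
Euryax and Merooma share a more recent common ancestor with each other than either does with Ichnura, so Ichnura is the least closely related of the three.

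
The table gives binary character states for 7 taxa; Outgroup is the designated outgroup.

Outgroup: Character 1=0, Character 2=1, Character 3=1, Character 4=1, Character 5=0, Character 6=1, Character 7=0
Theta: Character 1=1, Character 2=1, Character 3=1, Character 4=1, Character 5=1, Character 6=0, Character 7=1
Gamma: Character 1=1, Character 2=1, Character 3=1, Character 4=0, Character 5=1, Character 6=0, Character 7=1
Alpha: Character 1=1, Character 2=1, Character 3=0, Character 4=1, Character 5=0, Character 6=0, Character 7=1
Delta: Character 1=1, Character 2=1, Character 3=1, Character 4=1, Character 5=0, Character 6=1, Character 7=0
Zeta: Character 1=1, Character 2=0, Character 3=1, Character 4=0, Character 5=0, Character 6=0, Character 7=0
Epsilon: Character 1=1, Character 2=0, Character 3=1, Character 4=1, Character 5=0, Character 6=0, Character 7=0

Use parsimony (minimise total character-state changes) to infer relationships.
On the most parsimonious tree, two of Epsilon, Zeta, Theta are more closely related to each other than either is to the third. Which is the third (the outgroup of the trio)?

Theta

Character polarity is set by the outgroup: the derived state is whichever differs from the outgroup's state, so for Character 2, Character 3, Character 4, Character 6 the derived state is '0', and for the remaining characters it is '1'.
All ingroup taxa share the derived state '1' for Character 1; it defines the ingroup but does not resolve relationships within it.
Character 2: derived state '0' in Epsilon and Zeta only — synapomorphy for {Epsilon, Zeta}.
Character 3: derived state '0' in Alpha only — an autapomorphy, so it tells us nothing about relationships among taxa.
Character 4 groups Gamma and Zeta, which is incompatible with the clades supported by the remaining characters; treating it as convergent (homoplasy) costs fewer steps than any alternative tree.
Only Gamma and Theta show the derived state '1' for Character 5, supporting them as a clade.
Character 6 (derived state '0') is shared by Alpha, Epsilon, Gamma, Theta, and Zeta — a synapomorphy uniting that clade.
Character 7: derived state '1' in Alpha, Gamma, and Theta only — synapomorphy for {Alpha, Gamma, Theta}.
Most parsimonious ingroup topology: ((((Theta,Gamma),Alpha),(Zeta,Epsilon)),Delta).
Epsilon and Zeta share a more recent common ancestor with each other than either does with Theta, so Theta is the least closely related of the three.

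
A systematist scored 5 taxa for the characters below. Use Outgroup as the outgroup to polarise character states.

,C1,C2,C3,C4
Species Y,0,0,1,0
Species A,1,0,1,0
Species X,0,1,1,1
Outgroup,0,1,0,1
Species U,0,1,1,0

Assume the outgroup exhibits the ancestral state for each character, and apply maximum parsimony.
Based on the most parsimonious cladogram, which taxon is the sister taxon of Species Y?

Species A

Character polarity is set by the outgroup: the derived state is whichever differs from the outgroup's state, so for C2, C4 the derived state is '0', and for the remaining characters it is '1'.
C1 (derived state '1') is unique to Species A (autapomorphy; uninformative for grouping).
C2: derived state '0' in Species A and Species Y only — synapomorphy for {Species A, Species Y}.
All ingroup taxa share the derived state '1' for C3; it defines the ingroup but does not resolve relationships within it.
C4: derived state '0' in Species A, Species U, and Species Y only — synapomorphy for {Species A, Species U, Species Y}.
Most parsimonious ingroup topology: (((Species Y,Species A),Species U),Species X).
Species Y and Species A form a cherry on this tree, so they are sister taxa.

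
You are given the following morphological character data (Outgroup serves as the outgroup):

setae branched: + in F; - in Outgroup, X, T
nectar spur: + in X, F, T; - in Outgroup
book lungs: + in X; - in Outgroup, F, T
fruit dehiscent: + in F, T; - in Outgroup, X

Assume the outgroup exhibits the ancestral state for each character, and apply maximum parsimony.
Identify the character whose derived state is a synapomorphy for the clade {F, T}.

The outgroup has state '-' for every character, so '+' is the derived state throughout.
setae branched (derived state '+') is unique to F (autapomorphy; uninformative for grouping).
All ingroup taxa share the derived state '+' for nectar spur; it defines the ingroup but does not resolve relationships within it.
book lungs (derived state '+') is unique to X (autapomorphy; uninformative for grouping).
Only F and T show the derived state '+' for fruit dehiscent, supporting them as a clade.
Most parsimonious ingroup topology: (X,(F,T)).
The clade {F, T} is supported by fruit dehiscent: its derived state '+' occurs in exactly those taxa and in no other taxon (including the outgroup).

fruit dehiscent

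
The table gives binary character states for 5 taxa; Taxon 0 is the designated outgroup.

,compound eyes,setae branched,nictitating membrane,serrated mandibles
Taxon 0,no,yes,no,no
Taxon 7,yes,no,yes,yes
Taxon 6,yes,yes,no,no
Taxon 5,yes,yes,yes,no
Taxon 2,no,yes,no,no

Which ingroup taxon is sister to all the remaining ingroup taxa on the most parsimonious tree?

Taxon 2

Character polarity is set by the outgroup: the derived state is whichever differs from the outgroup's state, so for setae branched the derived state is 'no', and for the remaining characters it is 'yes'.
compound eyes: derived state 'yes' in Taxon 5, Taxon 6, and Taxon 7 only — synapomorphy for {Taxon 5, Taxon 6, Taxon 7}.
setae branched: derived state 'no' in Taxon 7 only — an autapomorphy, so it tells us nothing about relationships among taxa.
nictitating membrane: derived state 'yes' in Taxon 5 and Taxon 7 only — synapomorphy for {Taxon 5, Taxon 7}.
serrated mandibles (derived state 'yes') is unique to Taxon 7 (autapomorphy; uninformative for grouping).
Most parsimonious ingroup topology: (((Taxon 7,Taxon 5),Taxon 6),Taxon 2).
Taxon 2 is sister to the clade containing all other ingroup taxa, so it is the earliest-diverging (most basal) ingroup lineage.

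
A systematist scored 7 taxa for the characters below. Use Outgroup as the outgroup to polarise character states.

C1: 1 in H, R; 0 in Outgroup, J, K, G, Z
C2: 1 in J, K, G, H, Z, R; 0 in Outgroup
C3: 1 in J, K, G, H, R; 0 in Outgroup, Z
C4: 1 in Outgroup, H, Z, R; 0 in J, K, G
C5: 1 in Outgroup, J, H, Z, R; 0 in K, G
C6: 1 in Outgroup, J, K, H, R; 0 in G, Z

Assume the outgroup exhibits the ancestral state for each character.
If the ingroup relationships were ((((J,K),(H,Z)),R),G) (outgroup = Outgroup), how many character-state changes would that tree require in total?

Map each character onto ((((J,K),(H,Z)),R),G) (rooted by Outgroup) and count the minimum state changes it requires (Fitch parsimony):
C1: 2; C2: 1; C3: 2; C4: 2; C5: 2; C6: 2.
Total tree length = 11.

11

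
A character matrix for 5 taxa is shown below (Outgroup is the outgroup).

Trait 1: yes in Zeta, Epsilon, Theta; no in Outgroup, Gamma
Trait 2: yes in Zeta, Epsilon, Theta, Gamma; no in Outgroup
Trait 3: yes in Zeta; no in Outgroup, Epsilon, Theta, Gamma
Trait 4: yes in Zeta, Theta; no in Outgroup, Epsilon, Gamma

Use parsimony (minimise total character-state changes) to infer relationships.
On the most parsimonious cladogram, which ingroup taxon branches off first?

Gamma

The outgroup has state 'no' for every character, so 'yes' is the derived state throughout.
Only Epsilon, Theta, and Zeta show the derived state 'yes' for Trait 1, supporting them as a clade.
Trait 2 (derived state 'yes') is shared by all ingroup taxa — unites the whole ingroup.
Trait 3: derived state 'yes' in Zeta only — an autapomorphy, so it tells us nothing about relationships among taxa.
Trait 4 (derived state 'yes') is shared by Theta and Zeta — a synapomorphy uniting that clade.
Most parsimonious ingroup topology: (((Zeta,Theta),Epsilon),Gamma).
Gamma is sister to the clade containing all other ingroup taxa, so it is the earliest-diverging (most basal) ingroup lineage.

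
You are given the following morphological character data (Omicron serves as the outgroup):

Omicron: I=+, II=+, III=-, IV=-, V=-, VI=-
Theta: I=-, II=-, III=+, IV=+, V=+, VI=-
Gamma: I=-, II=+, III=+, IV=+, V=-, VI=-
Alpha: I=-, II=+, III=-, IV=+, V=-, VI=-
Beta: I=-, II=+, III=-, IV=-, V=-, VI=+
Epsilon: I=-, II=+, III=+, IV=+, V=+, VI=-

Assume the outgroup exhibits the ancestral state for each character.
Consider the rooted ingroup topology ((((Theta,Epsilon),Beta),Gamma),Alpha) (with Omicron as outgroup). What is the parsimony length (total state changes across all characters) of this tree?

Map each character onto ((((Theta,Epsilon),Beta),Gamma),Alpha) (rooted by Omicron) and count the minimum state changes it requires (Fitch parsimony):
I: 1; II: 1; III: 2; IV: 2; V: 1; VI: 1.
Total tree length = 8.

8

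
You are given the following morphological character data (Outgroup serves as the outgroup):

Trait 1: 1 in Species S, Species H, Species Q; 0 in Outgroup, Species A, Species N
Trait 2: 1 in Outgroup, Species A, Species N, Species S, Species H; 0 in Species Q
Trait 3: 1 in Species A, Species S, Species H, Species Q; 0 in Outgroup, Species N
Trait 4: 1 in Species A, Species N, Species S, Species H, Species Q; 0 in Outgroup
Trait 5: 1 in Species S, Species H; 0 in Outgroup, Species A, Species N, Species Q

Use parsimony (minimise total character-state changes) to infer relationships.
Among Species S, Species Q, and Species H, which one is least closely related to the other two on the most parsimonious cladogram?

Species Q

Character polarity is set by the outgroup: the derived state is whichever differs from the outgroup's state, so for Trait 2 the derived state is '0', and for the remaining characters it is '1'.
Trait 1 (derived state '1') is shared by Species H, Species Q, and Species S — a synapomorphy uniting that clade.
Trait 2 (derived state '0') is unique to Species Q (autapomorphy; uninformative for grouping).
Trait 3 (derived state '1') is shared by Species A, Species H, Species Q, and Species S — a synapomorphy uniting that clade.
Trait 4 (derived state '1') is shared by all ingroup taxa — unites the whole ingroup.
Trait 5 (derived state '1') is shared by Species H and Species S — a synapomorphy uniting that clade.
Most parsimonious ingroup topology: ((Species A,((Species S,Species H),Species Q)),Species N).
Species S and Species H share a more recent common ancestor with each other than either does with Species Q, so Species Q is the least closely related of the three.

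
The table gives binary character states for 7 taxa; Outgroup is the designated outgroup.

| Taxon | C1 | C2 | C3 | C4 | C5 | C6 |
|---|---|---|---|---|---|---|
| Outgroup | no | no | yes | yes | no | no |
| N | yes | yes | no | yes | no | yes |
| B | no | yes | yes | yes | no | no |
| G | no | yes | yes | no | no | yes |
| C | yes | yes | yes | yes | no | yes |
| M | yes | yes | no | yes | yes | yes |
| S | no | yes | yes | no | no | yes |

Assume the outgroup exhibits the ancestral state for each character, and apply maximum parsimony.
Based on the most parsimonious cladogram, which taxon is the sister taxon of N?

M

Character polarity is set by the outgroup: the derived state is whichever differs from the outgroup's state, so for C3, C4 the derived state is 'no', and for the remaining characters it is 'yes'.
C1: derived state 'yes' in C, M, and N only — synapomorphy for {C, M, N}.
All ingroup taxa share the derived state 'yes' for C2; it defines the ingroup but does not resolve relationships within it.
C3 (derived state 'no') is shared by M and N — a synapomorphy uniting that clade.
C4 (derived state 'no') is shared by G and S — a synapomorphy uniting that clade.
C5 (derived state 'yes') is unique to M (autapomorphy; uninformative for grouping).
C6: derived state 'yes' in C, G, M, N, and S only — synapomorphy for {C, G, M, N, S}.
Most parsimonious ingroup topology: ((((N,M),C),(G,S)),B).
N and M form a cherry on this tree, so they are sister taxa.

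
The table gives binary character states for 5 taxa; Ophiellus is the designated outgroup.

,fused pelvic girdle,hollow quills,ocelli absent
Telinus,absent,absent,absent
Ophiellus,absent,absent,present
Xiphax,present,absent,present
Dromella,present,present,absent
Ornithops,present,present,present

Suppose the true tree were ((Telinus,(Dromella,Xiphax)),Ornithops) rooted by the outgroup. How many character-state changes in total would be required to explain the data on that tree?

Map each character onto ((Telinus,(Dromella,Xiphax)),Ornithops) (rooted by Ophiellus) and count the minimum state changes it requires (Fitch parsimony):
fused pelvic girdle: 2; hollow quills: 2; ocelli absent: 2.
Total tree length = 6.

6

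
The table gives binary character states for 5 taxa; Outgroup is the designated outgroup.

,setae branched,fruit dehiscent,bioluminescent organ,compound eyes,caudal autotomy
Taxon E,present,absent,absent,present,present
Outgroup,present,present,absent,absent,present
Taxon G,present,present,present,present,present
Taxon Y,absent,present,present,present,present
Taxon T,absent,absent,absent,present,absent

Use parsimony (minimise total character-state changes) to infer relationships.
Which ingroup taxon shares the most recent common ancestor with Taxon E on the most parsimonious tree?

Taxon T

Character polarity is set by the outgroup: the derived state is whichever differs from the outgroup's state, so for setae branched, fruit dehiscent, caudal autotomy the derived state is 'absent', and for the remaining characters it is 'present'.
setae branched (state 'absent') occurs in Taxon T and Taxon Y but conflicts with the nesting implied by the other characters — most parsimoniously interpreted as homoplasy.
fruit dehiscent: derived state 'absent' in Taxon E and Taxon T only — synapomorphy for {Taxon E, Taxon T}.
bioluminescent organ: derived state 'present' in Taxon G and Taxon Y only — synapomorphy for {Taxon G, Taxon Y}.
All ingroup taxa share the derived state 'present' for compound eyes; it defines the ingroup but does not resolve relationships within it.
caudal autotomy: derived state 'absent' in Taxon T only — an autapomorphy, so it tells us nothing about relationships among taxa.
Most parsimonious ingroup topology: ((Taxon T,Taxon E),(Taxon G,Taxon Y)).
Taxon E and Taxon T form a cherry on this tree, so they are sister taxa.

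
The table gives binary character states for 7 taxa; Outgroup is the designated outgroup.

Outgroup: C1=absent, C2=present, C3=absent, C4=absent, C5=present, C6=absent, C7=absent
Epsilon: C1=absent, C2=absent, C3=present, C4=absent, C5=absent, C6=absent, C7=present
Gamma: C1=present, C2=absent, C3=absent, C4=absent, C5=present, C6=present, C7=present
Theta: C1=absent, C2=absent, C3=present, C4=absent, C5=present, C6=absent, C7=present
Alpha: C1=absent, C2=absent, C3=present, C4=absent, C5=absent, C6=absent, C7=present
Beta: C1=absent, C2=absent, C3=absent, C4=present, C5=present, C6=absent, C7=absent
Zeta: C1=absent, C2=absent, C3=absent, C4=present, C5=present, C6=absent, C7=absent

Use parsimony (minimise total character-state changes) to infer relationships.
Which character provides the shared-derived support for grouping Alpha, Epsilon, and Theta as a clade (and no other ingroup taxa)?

C3

Character polarity is set by the outgroup: the derived state is whichever differs from the outgroup's state, so for C2, C5 the derived state is 'absent', and for the remaining characters it is 'present'.
C1: derived state 'present' in Gamma only — an autapomorphy, so it tells us nothing about relationships among taxa.
All ingroup taxa share the derived state 'absent' for C2; it defines the ingroup but does not resolve relationships within it.
C3: derived state 'present' in Alpha, Epsilon, and Theta only — synapomorphy for {Alpha, Epsilon, Theta}.
Only Beta and Zeta show the derived state 'present' for C4, supporting them as a clade.
C5 (derived state 'absent') is shared by Alpha and Epsilon — a synapomorphy uniting that clade.
C6: derived state 'present' in Gamma only — an autapomorphy, so it tells us nothing about relationships among taxa.
Only Alpha, Epsilon, Gamma, and Theta show the derived state 'present' for C7, supporting them as a clade.
Most parsimonious ingroup topology: ((((Epsilon,Alpha),Theta),Gamma),(Beta,Zeta)).
The clade {Alpha, Epsilon, Theta} is supported by C3: its derived state 'present' occurs in exactly those taxa and in no other taxon (including the outgroup).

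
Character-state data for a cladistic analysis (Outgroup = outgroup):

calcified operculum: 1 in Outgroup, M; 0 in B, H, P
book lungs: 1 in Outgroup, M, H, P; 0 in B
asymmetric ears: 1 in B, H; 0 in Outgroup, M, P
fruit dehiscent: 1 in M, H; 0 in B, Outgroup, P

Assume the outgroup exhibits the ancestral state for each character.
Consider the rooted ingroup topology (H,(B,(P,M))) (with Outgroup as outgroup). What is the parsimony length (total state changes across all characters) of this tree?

7

Map each character onto (H,(B,(P,M))) (rooted by Outgroup) and count the minimum state changes it requires (Fitch parsimony):
calcified operculum: 2; book lungs: 1; asymmetric ears: 2; fruit dehiscent: 2.
Total tree length = 7.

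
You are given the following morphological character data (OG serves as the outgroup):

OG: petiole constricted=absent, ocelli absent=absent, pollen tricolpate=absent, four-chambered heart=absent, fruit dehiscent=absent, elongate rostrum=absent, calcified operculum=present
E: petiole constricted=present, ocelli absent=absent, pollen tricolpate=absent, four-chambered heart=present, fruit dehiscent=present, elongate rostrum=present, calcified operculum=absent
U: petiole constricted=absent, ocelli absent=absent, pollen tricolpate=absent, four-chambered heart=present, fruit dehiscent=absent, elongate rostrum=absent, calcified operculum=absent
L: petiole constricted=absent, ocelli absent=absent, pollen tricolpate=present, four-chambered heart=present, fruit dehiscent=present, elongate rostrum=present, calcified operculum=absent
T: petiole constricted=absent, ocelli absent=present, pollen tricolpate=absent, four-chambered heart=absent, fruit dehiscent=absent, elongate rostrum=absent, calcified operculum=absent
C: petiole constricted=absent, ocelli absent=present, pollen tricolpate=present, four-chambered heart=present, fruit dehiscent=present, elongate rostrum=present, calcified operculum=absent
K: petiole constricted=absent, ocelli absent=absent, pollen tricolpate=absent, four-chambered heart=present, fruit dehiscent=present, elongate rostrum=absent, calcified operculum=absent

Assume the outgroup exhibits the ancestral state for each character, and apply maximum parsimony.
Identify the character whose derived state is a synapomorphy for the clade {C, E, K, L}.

fruit dehiscent

Character polarity is set by the outgroup: the derived state is whichever differs from the outgroup's state, so for calcified operculum the derived state is 'absent', and for the remaining characters it is 'present'.
petiole constricted: derived state 'present' in E only — an autapomorphy, so it tells us nothing about relationships among taxa.
ocelli absent (state 'present') occurs in C and T but conflicts with the nesting implied by the other characters — most parsimoniously interpreted as homoplasy.
pollen tricolpate: derived state 'present' in C and L only — synapomorphy for {C, L}.
Only C, E, K, L, and U show the derived state 'present' for four-chambered heart, supporting them as a clade.
fruit dehiscent (derived state 'present') is shared by C, E, K, and L — a synapomorphy uniting that clade.
elongate rostrum (derived state 'present') is shared by C, E, and L — a synapomorphy uniting that clade.
calcified operculum (derived state 'absent') is shared by all ingroup taxa — unites the whole ingroup.
Most parsimonious ingroup topology: ((((E,(L,C)),K),U),T).
The clade {C, E, K, L} is supported by fruit dehiscent: its derived state 'present' occurs in exactly those taxa and in no other taxon (including the outgroup).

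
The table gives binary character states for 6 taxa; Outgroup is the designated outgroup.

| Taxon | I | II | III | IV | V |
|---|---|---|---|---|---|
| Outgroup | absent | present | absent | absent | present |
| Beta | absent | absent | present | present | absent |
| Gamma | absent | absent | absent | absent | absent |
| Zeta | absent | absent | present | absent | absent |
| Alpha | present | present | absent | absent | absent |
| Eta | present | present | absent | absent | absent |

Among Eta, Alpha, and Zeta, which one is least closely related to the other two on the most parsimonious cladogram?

Character polarity is set by the outgroup: the derived state is whichever differs from the outgroup's state, so for II, V the derived state is 'absent', and for the remaining characters it is 'present'.
Only Alpha and Eta show the derived state 'present' for I, supporting them as a clade.
Only Beta, Gamma, and Zeta show the derived state 'absent' for II, supporting them as a clade.
III: derived state 'present' in Beta and Zeta only — synapomorphy for {Beta, Zeta}.
IV (derived state 'present') is unique to Beta (autapomorphy; uninformative for grouping).
All ingroup taxa share the derived state 'absent' for V; it defines the ingroup but does not resolve relationships within it.
Most parsimonious ingroup topology: (((Beta,Zeta),Gamma),(Alpha,Eta)).
Eta and Alpha share a more recent common ancestor with each other than either does with Zeta, so Zeta is the least closely related of the three.

Zeta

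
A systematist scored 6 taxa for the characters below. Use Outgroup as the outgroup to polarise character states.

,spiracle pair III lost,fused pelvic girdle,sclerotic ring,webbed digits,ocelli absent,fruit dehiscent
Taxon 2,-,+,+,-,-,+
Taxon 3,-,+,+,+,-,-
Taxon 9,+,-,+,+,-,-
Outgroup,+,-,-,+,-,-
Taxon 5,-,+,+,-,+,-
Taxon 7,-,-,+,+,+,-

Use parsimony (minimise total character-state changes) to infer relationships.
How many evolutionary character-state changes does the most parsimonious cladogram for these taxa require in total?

Character polarity is set by the outgroup: the derived state is whichever differs from the outgroup's state, so for spiracle pair III lost, webbed digits the derived state is '-', and for the remaining characters it is '+'.
spiracle pair III lost (derived state '-') is shared by Taxon 2, Taxon 3, Taxon 5, and Taxon 7 — a synapomorphy uniting that clade.
fused pelvic girdle (derived state '+') is shared by Taxon 2, Taxon 3, and Taxon 5 — a synapomorphy uniting that clade.
All ingroup taxa share the derived state '+' for sclerotic ring; it defines the ingroup but does not resolve relationships within it.
Only Taxon 2 and Taxon 5 show the derived state '-' for webbed digits, supporting them as a clade.
ocelli absent groups Taxon 5 and Taxon 7, which is incompatible with the clades supported by the remaining characters; treating it as convergent (homoplasy) costs fewer steps than any alternative tree.
fruit dehiscent (derived state '+') is unique to Taxon 2 (autapomorphy; uninformative for grouping).
Most parsimonious ingroup topology: (((Taxon 3,(Taxon 5,Taxon 2)),Taxon 7),Taxon 9).
Changes per character on this tree: spiracle pair III lost: 1; fused pelvic girdle: 1; sclerotic ring: 1; webbed digits: 1; ocelli absent: 2; fruit dehiscent: 1.
Total = 7.

7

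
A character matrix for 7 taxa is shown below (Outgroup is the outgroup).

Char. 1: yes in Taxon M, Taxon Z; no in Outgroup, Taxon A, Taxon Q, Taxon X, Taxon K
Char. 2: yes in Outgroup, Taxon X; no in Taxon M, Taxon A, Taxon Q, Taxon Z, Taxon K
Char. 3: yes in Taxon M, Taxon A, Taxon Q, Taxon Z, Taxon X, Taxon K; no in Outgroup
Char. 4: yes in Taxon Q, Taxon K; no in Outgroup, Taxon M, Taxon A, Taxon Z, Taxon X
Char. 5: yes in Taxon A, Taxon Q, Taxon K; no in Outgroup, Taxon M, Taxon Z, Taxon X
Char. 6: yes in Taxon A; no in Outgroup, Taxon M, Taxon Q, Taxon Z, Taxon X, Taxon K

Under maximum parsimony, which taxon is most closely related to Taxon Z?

Character polarity is set by the outgroup: the derived state is whichever differs from the outgroup's state, so for Char. 2 the derived state is 'no', and for the remaining characters it is 'yes'.
Only Taxon M and Taxon Z show the derived state 'yes' for Char. 1, supporting them as a clade.
Char. 2: derived state 'no' in Taxon A, Taxon K, Taxon M, Taxon Q, and Taxon Z only — synapomorphy for {Taxon A, Taxon K, Taxon M, Taxon Q, Taxon Z}.
Char. 3 (derived state 'yes') is shared by all ingroup taxa — unites the whole ingroup.
Only Taxon K and Taxon Q show the derived state 'yes' for Char. 4, supporting them as a clade.
Only Taxon A, Taxon K, and Taxon Q show the derived state 'yes' for Char. 5, supporting them as a clade.
Char. 6: derived state 'yes' in Taxon A only — an autapomorphy, so it tells us nothing about relationships among taxa.
Most parsimonious ingroup topology: (((Taxon M,Taxon Z),(Taxon A,(Taxon Q,Taxon K))),Taxon X).
Taxon Z and Taxon M form a cherry on this tree, so they are sister taxa.

Taxon M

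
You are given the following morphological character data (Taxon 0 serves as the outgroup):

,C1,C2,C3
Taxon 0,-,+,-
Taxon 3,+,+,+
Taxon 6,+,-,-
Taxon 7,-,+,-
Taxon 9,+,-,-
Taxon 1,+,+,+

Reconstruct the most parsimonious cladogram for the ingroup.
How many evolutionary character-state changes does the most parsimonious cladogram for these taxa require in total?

3

Character polarity is set by the outgroup: the derived state is whichever differs from the outgroup's state, so for C2 the derived state is '-', and for the remaining characters it is '+'.
Only Taxon 1, Taxon 3, Taxon 6, and Taxon 9 show the derived state '+' for C1, supporting them as a clade.
C2 (derived state '-') is shared by Taxon 6 and Taxon 9 — a synapomorphy uniting that clade.
C3: derived state '+' in Taxon 1 and Taxon 3 only — synapomorphy for {Taxon 1, Taxon 3}.
Most parsimonious ingroup topology: (((Taxon 3,Taxon 1),(Taxon 6,Taxon 9)),Taxon 7).
Changes per character on this tree: C1: 1; C2: 1; C3: 1.
Total = 3.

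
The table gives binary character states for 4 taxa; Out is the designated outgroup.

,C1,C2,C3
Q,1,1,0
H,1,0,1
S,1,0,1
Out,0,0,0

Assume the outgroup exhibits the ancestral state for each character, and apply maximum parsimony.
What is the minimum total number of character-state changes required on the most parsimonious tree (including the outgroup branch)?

3

The outgroup has state '0' for every character, so '1' is the derived state throughout.
C1 (derived state '1') is shared by all ingroup taxa — unites the whole ingroup.
C2 (derived state '1') is unique to Q (autapomorphy; uninformative for grouping).
C3: derived state '1' in H and S only — synapomorphy for {H, S}.
Most parsimonious ingroup topology: (Q,(S,H)).
Changes per character on this tree: C1: 1; C2: 1; C3: 1.
Total = 3.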